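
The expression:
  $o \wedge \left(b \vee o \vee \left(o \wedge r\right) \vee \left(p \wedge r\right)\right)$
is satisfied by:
  {o: True}


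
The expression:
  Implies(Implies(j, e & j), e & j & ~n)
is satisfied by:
  {j: True, e: False, n: False}
  {j: True, n: True, e: False}
  {j: True, e: True, n: False}


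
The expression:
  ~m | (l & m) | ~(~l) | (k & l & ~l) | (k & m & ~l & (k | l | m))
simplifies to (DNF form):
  k | l | ~m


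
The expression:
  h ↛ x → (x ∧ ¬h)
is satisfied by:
  {x: True, h: False}
  {h: False, x: False}
  {h: True, x: True}


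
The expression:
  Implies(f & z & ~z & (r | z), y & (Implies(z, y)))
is always true.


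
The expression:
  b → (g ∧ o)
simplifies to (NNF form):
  (g ∧ o) ∨ ¬b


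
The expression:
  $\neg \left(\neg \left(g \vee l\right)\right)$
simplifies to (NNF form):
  $g \vee l$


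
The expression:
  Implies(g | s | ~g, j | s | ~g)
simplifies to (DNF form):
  j | s | ~g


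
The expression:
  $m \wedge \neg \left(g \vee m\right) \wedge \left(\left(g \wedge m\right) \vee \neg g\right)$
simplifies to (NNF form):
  $\text{False}$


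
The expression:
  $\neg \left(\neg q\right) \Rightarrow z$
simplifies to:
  $z \vee \neg q$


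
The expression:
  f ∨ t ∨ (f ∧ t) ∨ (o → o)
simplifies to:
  True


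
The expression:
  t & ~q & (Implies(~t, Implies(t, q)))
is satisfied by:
  {t: True, q: False}


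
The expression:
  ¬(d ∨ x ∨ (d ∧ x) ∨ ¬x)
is never true.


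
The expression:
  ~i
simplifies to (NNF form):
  ~i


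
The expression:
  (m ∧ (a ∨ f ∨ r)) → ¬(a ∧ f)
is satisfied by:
  {m: False, a: False, f: False}
  {f: True, m: False, a: False}
  {a: True, m: False, f: False}
  {f: True, a: True, m: False}
  {m: True, f: False, a: False}
  {f: True, m: True, a: False}
  {a: True, m: True, f: False}


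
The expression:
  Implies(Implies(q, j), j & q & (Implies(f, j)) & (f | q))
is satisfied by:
  {q: True}


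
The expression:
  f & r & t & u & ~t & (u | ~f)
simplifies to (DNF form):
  False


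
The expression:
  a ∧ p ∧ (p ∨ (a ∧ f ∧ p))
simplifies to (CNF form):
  a ∧ p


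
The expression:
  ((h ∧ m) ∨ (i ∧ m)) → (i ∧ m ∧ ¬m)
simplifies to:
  (¬h ∧ ¬i) ∨ ¬m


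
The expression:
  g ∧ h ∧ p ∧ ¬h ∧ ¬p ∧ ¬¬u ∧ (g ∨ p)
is never true.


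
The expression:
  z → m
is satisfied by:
  {m: True, z: False}
  {z: False, m: False}
  {z: True, m: True}


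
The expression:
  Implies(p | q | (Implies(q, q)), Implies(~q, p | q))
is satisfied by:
  {q: True, p: True}
  {q: True, p: False}
  {p: True, q: False}


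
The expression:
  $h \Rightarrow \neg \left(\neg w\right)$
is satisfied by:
  {w: True, h: False}
  {h: False, w: False}
  {h: True, w: True}


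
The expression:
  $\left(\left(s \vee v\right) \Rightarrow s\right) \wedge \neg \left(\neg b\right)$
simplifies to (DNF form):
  $\left(b \wedge s\right) \vee \left(b \wedge \neg v\right)$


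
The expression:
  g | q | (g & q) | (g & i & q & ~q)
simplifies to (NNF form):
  g | q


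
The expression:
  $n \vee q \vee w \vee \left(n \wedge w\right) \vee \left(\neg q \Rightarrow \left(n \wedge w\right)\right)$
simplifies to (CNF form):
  $n \vee q \vee w$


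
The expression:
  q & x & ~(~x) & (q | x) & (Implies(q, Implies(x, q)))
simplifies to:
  q & x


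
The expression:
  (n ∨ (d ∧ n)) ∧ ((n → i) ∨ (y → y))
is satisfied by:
  {n: True}


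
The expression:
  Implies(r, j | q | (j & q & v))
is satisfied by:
  {q: True, j: True, r: False}
  {q: True, j: False, r: False}
  {j: True, q: False, r: False}
  {q: False, j: False, r: False}
  {r: True, q: True, j: True}
  {r: True, q: True, j: False}
  {r: True, j: True, q: False}


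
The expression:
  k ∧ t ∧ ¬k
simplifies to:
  False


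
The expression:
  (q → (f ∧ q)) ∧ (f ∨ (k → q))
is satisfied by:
  {f: True, k: False, q: False}
  {q: True, f: True, k: False}
  {f: True, k: True, q: False}
  {q: True, f: True, k: True}
  {q: False, k: False, f: False}


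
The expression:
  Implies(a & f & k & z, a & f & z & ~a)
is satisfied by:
  {k: False, z: False, a: False, f: False}
  {f: True, k: False, z: False, a: False}
  {a: True, k: False, z: False, f: False}
  {f: True, a: True, k: False, z: False}
  {z: True, f: False, k: False, a: False}
  {f: True, z: True, k: False, a: False}
  {a: True, z: True, f: False, k: False}
  {f: True, a: True, z: True, k: False}
  {k: True, a: False, z: False, f: False}
  {f: True, k: True, a: False, z: False}
  {a: True, k: True, f: False, z: False}
  {f: True, a: True, k: True, z: False}
  {z: True, k: True, a: False, f: False}
  {f: True, z: True, k: True, a: False}
  {a: True, z: True, k: True, f: False}


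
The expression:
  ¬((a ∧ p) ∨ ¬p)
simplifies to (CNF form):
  p ∧ ¬a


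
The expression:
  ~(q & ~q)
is always true.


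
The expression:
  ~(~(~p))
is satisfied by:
  {p: False}


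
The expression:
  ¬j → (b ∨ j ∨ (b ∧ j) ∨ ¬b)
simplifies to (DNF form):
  True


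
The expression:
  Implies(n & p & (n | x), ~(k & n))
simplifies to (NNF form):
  ~k | ~n | ~p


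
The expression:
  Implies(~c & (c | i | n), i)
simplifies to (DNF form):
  c | i | ~n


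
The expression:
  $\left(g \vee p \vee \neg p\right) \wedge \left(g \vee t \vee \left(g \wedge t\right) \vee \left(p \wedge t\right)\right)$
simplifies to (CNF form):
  $g \vee t$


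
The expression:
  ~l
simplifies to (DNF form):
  ~l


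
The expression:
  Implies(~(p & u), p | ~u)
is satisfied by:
  {p: True, u: False}
  {u: False, p: False}
  {u: True, p: True}


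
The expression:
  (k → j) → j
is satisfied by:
  {k: True, j: True}
  {k: True, j: False}
  {j: True, k: False}


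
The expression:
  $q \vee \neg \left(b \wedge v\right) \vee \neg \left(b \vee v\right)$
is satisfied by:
  {q: True, v: False, b: False}
  {v: False, b: False, q: False}
  {b: True, q: True, v: False}
  {b: True, v: False, q: False}
  {q: True, v: True, b: False}
  {v: True, q: False, b: False}
  {b: True, v: True, q: True}


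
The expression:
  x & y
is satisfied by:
  {x: True, y: True}


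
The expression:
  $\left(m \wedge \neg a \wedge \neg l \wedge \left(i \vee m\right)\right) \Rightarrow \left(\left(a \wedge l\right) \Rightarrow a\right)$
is always true.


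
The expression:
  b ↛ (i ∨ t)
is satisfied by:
  {b: True, i: False, t: False}


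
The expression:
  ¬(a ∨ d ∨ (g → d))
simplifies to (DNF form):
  g ∧ ¬a ∧ ¬d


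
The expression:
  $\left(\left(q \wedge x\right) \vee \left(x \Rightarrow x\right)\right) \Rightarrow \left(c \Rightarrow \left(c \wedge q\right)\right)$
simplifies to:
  $q \vee \neg c$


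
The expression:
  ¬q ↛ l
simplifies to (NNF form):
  l ∨ ¬q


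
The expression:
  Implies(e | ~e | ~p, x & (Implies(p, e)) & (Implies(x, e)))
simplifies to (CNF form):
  e & x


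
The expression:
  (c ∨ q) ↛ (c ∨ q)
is never true.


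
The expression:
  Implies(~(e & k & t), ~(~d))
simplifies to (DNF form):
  d | (e & k & t)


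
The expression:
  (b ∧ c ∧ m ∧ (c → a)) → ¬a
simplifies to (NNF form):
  ¬a ∨ ¬b ∨ ¬c ∨ ¬m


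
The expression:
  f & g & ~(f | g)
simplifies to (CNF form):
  False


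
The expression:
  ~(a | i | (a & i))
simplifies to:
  ~a & ~i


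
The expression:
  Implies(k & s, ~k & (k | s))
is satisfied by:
  {s: False, k: False}
  {k: True, s: False}
  {s: True, k: False}


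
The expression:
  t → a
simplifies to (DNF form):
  a ∨ ¬t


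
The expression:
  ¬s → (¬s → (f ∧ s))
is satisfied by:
  {s: True}


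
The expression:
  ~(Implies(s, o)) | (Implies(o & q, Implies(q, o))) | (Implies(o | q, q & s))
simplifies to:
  True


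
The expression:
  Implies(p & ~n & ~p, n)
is always true.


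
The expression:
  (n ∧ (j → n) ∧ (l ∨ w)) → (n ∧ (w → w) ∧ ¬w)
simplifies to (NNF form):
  ¬n ∨ ¬w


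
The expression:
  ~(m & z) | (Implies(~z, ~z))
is always true.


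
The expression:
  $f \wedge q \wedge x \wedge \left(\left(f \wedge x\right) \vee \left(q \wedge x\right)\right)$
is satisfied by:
  {f: True, x: True, q: True}


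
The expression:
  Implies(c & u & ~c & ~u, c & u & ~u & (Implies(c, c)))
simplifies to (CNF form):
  True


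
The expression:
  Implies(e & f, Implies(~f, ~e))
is always true.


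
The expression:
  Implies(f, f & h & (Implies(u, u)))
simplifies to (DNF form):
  h | ~f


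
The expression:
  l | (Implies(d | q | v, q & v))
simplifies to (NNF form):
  l | (q & v) | (~d & ~q & ~v)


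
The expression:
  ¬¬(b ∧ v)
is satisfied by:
  {b: True, v: True}


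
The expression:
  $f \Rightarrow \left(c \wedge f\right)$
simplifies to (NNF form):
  $c \vee \neg f$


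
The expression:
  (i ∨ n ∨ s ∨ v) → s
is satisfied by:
  {s: True, v: False, i: False, n: False}
  {n: True, s: True, v: False, i: False}
  {s: True, i: True, v: False, n: False}
  {n: True, s: True, i: True, v: False}
  {s: True, v: True, i: False, n: False}
  {s: True, n: True, v: True, i: False}
  {s: True, i: True, v: True, n: False}
  {n: True, s: True, i: True, v: True}
  {n: False, v: False, i: False, s: False}


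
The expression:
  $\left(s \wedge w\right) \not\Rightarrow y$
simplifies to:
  $s \wedge w \wedge \neg y$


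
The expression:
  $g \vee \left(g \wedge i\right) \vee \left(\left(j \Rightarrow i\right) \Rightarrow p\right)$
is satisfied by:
  {g: True, p: True, j: True, i: False}
  {g: True, p: True, j: False, i: False}
  {i: True, g: True, p: True, j: True}
  {i: True, g: True, p: True, j: False}
  {g: True, j: True, p: False, i: False}
  {g: True, j: False, p: False, i: False}
  {g: True, i: True, j: True, p: False}
  {g: True, i: True, j: False, p: False}
  {p: True, j: True, g: False, i: False}
  {p: True, g: False, j: False, i: False}
  {i: True, p: True, j: True, g: False}
  {i: True, p: True, g: False, j: False}
  {j: True, g: False, p: False, i: False}


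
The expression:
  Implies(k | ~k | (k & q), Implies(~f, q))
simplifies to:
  f | q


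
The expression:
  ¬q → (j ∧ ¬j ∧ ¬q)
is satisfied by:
  {q: True}


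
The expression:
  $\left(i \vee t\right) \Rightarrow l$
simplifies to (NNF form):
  $l \vee \left(\neg i \wedge \neg t\right)$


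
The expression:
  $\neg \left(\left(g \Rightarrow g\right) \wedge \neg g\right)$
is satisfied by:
  {g: True}


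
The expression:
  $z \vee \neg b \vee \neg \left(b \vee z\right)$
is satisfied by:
  {z: True, b: False}
  {b: False, z: False}
  {b: True, z: True}


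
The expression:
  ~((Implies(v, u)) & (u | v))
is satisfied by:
  {u: False}


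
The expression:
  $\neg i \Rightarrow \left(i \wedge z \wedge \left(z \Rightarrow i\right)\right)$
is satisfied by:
  {i: True}


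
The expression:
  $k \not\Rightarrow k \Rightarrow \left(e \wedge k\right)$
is always true.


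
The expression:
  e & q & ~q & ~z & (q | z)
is never true.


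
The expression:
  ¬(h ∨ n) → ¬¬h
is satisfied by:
  {n: True, h: True}
  {n: True, h: False}
  {h: True, n: False}


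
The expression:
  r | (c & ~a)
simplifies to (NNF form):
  r | (c & ~a)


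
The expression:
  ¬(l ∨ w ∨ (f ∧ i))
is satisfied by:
  {i: False, f: False, w: False, l: False}
  {f: True, l: False, i: False, w: False}
  {i: True, l: False, f: False, w: False}


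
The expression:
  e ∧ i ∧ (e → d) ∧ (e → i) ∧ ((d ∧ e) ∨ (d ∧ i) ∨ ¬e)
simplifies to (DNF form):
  d ∧ e ∧ i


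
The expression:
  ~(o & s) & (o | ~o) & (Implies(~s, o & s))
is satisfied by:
  {s: True, o: False}


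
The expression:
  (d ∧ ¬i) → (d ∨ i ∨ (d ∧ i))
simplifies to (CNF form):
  True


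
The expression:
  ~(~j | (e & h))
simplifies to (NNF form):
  j & (~e | ~h)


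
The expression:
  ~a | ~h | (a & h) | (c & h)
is always true.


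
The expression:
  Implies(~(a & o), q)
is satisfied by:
  {q: True, o: True, a: True}
  {q: True, o: True, a: False}
  {q: True, a: True, o: False}
  {q: True, a: False, o: False}
  {o: True, a: True, q: False}


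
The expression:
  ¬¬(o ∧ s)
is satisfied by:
  {s: True, o: True}


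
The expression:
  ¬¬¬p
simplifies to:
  ¬p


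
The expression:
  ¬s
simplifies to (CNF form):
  ¬s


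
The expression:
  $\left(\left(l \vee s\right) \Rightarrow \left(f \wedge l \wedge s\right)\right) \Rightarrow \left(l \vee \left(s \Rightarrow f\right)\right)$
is always true.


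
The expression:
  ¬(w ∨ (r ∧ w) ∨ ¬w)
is never true.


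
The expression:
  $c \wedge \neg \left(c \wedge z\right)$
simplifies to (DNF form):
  $c \wedge \neg z$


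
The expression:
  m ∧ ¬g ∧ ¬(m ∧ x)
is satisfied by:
  {m: True, x: False, g: False}


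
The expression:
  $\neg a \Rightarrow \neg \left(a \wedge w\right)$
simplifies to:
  $\text{True}$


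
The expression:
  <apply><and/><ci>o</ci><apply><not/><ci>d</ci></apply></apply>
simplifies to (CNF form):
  <apply><and/><ci>o</ci><apply><not/><ci>d</ci></apply></apply>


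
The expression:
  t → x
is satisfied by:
  {x: True, t: False}
  {t: False, x: False}
  {t: True, x: True}


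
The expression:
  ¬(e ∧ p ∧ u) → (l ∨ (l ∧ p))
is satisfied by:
  {l: True, e: True, u: True, p: True}
  {l: True, e: True, u: True, p: False}
  {l: True, e: True, p: True, u: False}
  {l: True, e: True, p: False, u: False}
  {l: True, u: True, p: True, e: False}
  {l: True, u: True, p: False, e: False}
  {l: True, u: False, p: True, e: False}
  {l: True, u: False, p: False, e: False}
  {e: True, u: True, p: True, l: False}


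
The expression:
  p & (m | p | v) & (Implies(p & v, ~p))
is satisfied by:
  {p: True, v: False}


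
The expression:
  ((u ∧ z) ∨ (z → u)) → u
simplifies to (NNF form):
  u ∨ z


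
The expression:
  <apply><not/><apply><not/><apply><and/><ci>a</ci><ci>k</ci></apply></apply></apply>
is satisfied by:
  {a: True, k: True}


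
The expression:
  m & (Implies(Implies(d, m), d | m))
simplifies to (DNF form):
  m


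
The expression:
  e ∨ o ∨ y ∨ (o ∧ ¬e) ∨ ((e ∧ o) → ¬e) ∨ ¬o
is always true.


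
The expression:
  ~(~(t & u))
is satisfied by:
  {t: True, u: True}


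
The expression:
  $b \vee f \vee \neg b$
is always true.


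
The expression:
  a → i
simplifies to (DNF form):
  i ∨ ¬a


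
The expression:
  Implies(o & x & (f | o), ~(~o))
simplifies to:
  True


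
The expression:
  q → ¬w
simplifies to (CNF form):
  ¬q ∨ ¬w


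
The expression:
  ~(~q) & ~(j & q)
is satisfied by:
  {q: True, j: False}


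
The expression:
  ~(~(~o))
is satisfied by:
  {o: False}


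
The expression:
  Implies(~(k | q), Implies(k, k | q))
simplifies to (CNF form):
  True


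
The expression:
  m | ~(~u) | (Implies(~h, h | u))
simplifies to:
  h | m | u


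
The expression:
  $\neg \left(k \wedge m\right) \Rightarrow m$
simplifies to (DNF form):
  $m$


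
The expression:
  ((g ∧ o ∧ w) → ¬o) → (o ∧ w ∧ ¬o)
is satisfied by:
  {g: True, w: True, o: True}


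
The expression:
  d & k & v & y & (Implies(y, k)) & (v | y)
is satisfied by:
  {k: True, d: True, y: True, v: True}


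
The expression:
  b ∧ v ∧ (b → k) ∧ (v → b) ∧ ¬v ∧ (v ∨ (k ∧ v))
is never true.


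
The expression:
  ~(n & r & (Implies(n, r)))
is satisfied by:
  {n: False, r: False}
  {r: True, n: False}
  {n: True, r: False}


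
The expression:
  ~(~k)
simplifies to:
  k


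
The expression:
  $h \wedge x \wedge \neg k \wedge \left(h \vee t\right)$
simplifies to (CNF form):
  $h \wedge x \wedge \neg k$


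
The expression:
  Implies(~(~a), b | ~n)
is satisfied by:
  {b: True, n: False, a: False}
  {n: False, a: False, b: False}
  {a: True, b: True, n: False}
  {a: True, n: False, b: False}
  {b: True, n: True, a: False}
  {n: True, b: False, a: False}
  {a: True, n: True, b: True}


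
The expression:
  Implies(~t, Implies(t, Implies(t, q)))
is always true.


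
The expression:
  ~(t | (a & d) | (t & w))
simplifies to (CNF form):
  ~t & (~a | ~d)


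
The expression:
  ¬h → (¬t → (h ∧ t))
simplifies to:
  h ∨ t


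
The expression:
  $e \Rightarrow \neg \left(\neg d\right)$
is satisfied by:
  {d: True, e: False}
  {e: False, d: False}
  {e: True, d: True}


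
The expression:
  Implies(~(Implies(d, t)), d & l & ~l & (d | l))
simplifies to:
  t | ~d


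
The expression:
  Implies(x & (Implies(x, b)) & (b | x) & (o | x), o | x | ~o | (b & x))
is always true.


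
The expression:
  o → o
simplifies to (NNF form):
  True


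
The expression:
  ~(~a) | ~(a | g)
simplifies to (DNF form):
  a | ~g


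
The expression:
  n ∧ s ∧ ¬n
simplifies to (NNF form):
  False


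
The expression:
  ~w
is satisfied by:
  {w: False}


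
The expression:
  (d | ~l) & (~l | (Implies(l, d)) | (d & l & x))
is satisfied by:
  {d: True, l: False}
  {l: False, d: False}
  {l: True, d: True}


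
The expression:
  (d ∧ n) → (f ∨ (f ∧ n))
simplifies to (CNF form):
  f ∨ ¬d ∨ ¬n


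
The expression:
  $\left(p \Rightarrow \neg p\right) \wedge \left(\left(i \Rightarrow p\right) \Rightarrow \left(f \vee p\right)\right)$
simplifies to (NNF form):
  $\neg p \wedge \left(f \vee i\right)$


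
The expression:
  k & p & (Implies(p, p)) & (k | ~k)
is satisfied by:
  {p: True, k: True}


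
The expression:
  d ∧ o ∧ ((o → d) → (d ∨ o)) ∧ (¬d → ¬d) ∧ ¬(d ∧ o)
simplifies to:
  False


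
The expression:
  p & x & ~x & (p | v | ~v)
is never true.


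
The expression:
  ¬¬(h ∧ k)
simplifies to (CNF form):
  h ∧ k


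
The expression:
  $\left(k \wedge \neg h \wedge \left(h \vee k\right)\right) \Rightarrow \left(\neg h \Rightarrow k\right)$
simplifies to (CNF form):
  $\text{True}$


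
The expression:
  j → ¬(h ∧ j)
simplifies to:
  ¬h ∨ ¬j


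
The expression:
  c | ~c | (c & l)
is always true.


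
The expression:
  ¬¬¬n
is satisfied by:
  {n: False}


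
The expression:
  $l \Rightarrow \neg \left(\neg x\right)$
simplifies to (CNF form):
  $x \vee \neg l$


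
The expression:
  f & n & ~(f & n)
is never true.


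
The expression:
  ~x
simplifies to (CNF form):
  ~x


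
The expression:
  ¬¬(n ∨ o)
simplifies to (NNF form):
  n ∨ o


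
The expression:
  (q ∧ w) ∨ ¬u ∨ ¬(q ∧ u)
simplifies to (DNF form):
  w ∨ ¬q ∨ ¬u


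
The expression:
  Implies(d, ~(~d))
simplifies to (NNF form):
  True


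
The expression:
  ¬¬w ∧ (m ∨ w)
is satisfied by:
  {w: True}


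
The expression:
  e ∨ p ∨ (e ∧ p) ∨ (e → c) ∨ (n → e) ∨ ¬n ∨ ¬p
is always true.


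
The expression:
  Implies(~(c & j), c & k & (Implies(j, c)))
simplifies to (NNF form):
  c & (j | k)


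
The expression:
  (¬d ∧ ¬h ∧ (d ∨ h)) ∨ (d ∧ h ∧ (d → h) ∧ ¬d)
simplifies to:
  False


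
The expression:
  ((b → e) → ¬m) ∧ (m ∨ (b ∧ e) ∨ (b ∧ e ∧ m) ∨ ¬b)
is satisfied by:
  {e: True, b: False, m: False}
  {b: False, m: False, e: False}
  {e: True, b: True, m: False}
  {m: True, b: True, e: False}


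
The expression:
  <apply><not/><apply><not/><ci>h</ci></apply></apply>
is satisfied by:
  {h: True}


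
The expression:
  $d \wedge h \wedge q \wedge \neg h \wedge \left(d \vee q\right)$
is never true.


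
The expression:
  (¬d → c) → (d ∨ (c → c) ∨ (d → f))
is always true.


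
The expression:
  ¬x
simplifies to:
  ¬x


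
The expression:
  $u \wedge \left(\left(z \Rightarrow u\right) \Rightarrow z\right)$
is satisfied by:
  {z: True, u: True}


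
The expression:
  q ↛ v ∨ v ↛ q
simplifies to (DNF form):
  (q ∧ ¬v) ∨ (v ∧ ¬q)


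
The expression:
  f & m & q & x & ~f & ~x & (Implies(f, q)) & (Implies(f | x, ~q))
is never true.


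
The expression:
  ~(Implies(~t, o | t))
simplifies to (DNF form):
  ~o & ~t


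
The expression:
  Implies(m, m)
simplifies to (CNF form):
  True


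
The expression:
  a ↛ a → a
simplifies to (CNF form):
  True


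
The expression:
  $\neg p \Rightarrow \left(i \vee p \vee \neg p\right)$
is always true.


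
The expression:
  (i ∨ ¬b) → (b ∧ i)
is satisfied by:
  {b: True}


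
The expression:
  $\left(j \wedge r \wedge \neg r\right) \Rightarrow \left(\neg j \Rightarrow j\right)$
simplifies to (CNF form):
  $\text{True}$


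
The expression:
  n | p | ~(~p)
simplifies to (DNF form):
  n | p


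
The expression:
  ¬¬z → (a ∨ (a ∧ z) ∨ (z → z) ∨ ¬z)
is always true.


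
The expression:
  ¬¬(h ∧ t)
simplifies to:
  h ∧ t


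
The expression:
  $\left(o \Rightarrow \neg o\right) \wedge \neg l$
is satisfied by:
  {o: False, l: False}


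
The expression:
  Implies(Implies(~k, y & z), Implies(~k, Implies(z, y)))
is always true.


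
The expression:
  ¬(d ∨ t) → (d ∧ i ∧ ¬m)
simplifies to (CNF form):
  d ∨ t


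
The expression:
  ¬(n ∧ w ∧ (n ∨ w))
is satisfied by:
  {w: False, n: False}
  {n: True, w: False}
  {w: True, n: False}


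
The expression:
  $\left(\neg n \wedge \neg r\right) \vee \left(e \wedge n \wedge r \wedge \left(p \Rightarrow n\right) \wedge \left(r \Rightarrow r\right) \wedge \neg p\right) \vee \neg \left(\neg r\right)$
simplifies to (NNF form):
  $r \vee \neg n$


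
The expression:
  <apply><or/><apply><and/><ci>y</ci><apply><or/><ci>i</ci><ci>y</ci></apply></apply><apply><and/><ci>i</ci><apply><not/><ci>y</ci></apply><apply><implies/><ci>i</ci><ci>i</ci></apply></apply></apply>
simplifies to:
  <apply><or/><ci>i</ci><ci>y</ci></apply>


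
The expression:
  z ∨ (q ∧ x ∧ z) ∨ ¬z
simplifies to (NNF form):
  True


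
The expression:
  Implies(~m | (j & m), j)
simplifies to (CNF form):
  j | m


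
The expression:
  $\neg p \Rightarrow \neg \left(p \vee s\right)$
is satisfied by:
  {p: True, s: False}
  {s: False, p: False}
  {s: True, p: True}


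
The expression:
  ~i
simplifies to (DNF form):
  ~i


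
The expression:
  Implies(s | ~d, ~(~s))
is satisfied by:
  {d: True, s: True}
  {d: True, s: False}
  {s: True, d: False}


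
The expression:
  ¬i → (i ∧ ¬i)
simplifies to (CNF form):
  i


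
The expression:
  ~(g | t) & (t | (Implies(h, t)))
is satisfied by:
  {h: False, g: False, t: False}


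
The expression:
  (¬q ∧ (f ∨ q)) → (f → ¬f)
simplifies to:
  q ∨ ¬f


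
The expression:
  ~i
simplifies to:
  ~i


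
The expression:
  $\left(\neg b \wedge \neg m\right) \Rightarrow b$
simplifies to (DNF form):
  $b \vee m$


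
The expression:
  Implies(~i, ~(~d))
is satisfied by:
  {i: True, d: True}
  {i: True, d: False}
  {d: True, i: False}


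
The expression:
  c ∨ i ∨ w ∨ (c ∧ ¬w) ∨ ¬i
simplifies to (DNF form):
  True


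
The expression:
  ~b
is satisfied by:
  {b: False}


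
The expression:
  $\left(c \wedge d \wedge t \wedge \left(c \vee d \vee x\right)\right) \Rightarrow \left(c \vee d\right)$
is always true.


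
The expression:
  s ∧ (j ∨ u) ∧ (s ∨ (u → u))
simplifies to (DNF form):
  (j ∧ s) ∨ (s ∧ u)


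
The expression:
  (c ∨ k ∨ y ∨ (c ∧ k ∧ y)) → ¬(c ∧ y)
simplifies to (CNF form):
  ¬c ∨ ¬y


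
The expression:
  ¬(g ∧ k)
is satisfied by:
  {g: False, k: False}
  {k: True, g: False}
  {g: True, k: False}


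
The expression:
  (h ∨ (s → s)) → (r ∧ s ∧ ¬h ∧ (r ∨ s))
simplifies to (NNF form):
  r ∧ s ∧ ¬h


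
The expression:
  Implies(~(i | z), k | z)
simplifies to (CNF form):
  i | k | z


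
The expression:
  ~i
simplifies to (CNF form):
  ~i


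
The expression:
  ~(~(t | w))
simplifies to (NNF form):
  t | w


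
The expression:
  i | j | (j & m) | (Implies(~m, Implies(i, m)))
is always true.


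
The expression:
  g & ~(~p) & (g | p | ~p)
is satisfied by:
  {p: True, g: True}


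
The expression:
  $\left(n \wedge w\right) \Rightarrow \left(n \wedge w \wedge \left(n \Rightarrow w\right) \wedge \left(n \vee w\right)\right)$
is always true.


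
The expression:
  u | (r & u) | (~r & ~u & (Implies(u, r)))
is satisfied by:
  {u: True, r: False}
  {r: False, u: False}
  {r: True, u: True}


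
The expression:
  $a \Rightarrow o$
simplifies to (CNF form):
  $o \vee \neg a$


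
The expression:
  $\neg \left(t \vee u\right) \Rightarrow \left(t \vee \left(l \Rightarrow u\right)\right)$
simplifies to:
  $t \vee u \vee \neg l$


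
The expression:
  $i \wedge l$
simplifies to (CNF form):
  $i \wedge l$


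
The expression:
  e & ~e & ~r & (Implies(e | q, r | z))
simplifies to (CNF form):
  False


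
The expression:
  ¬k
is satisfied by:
  {k: False}


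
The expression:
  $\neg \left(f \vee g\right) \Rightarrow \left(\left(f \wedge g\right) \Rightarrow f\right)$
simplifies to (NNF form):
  $\text{True}$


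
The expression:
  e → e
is always true.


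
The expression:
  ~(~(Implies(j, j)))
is always true.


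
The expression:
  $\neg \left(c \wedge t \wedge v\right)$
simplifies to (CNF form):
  $\neg c \vee \neg t \vee \neg v$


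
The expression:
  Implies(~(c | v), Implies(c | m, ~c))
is always true.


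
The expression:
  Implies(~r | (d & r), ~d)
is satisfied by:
  {d: False}


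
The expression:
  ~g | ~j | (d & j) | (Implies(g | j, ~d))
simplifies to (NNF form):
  True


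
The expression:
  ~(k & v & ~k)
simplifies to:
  True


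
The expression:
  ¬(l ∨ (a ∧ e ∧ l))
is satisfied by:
  {l: False}


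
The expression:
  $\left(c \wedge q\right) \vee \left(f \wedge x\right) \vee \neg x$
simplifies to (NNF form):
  $f \vee \left(c \wedge q\right) \vee \neg x$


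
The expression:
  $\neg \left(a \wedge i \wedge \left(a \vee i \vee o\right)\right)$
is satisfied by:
  {a: False, i: False}
  {i: True, a: False}
  {a: True, i: False}


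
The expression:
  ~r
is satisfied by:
  {r: False}


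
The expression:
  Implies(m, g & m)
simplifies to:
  g | ~m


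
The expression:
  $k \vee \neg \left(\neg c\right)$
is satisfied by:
  {k: True, c: True}
  {k: True, c: False}
  {c: True, k: False}


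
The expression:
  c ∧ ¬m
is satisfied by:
  {c: True, m: False}


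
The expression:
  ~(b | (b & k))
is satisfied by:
  {b: False}


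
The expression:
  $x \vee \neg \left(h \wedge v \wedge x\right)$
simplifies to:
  $\text{True}$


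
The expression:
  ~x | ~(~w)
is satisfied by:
  {w: True, x: False}
  {x: False, w: False}
  {x: True, w: True}


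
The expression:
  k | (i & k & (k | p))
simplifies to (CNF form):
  k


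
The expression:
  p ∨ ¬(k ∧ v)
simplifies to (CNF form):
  p ∨ ¬k ∨ ¬v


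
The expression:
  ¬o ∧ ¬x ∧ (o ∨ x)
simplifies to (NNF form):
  False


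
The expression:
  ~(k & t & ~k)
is always true.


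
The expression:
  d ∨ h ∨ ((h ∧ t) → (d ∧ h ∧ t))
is always true.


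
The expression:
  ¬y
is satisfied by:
  {y: False}


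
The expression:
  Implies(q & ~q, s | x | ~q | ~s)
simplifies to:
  True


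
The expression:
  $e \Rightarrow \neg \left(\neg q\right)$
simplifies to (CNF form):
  $q \vee \neg e$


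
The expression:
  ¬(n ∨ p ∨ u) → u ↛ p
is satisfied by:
  {n: True, u: True, p: True}
  {n: True, u: True, p: False}
  {n: True, p: True, u: False}
  {n: True, p: False, u: False}
  {u: True, p: True, n: False}
  {u: True, p: False, n: False}
  {p: True, u: False, n: False}


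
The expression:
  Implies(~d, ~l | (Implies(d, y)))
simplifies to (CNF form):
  True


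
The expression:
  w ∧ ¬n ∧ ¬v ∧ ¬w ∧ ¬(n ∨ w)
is never true.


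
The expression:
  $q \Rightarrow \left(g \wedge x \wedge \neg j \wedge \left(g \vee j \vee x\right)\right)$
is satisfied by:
  {g: True, x: True, j: False, q: False}
  {g: True, x: False, j: False, q: False}
  {x: True, g: False, j: False, q: False}
  {g: False, x: False, j: False, q: False}
  {g: True, j: True, x: True, q: False}
  {g: True, j: True, x: False, q: False}
  {j: True, x: True, g: False, q: False}
  {j: True, x: False, g: False, q: False}
  {q: True, g: True, j: False, x: True}


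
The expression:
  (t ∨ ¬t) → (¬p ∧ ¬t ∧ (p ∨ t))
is never true.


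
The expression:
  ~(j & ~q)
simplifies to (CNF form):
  q | ~j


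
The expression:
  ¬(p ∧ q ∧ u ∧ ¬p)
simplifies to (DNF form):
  True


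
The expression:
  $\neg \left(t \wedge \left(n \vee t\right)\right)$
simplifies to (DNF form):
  $\neg t$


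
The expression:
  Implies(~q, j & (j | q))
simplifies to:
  j | q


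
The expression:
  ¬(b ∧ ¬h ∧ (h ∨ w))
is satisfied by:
  {h: True, w: False, b: False}
  {w: False, b: False, h: False}
  {b: True, h: True, w: False}
  {b: True, w: False, h: False}
  {h: True, w: True, b: False}
  {w: True, h: False, b: False}
  {b: True, w: True, h: True}


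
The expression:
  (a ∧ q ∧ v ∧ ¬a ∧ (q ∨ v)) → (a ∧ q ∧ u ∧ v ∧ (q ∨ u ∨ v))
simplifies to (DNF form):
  True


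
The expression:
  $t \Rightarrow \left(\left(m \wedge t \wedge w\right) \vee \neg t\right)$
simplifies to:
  $\left(m \wedge w\right) \vee \neg t$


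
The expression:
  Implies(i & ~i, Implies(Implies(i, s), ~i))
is always true.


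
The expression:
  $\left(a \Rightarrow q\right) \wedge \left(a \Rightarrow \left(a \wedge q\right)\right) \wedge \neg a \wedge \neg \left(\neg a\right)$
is never true.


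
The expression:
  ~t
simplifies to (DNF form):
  ~t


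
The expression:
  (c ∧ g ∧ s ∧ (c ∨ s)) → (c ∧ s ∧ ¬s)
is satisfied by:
  {s: False, c: False, g: False}
  {g: True, s: False, c: False}
  {c: True, s: False, g: False}
  {g: True, c: True, s: False}
  {s: True, g: False, c: False}
  {g: True, s: True, c: False}
  {c: True, s: True, g: False}


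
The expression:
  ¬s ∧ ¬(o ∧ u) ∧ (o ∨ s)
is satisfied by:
  {o: True, u: False, s: False}


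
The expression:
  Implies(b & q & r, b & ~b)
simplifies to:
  ~b | ~q | ~r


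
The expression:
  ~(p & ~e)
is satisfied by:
  {e: True, p: False}
  {p: False, e: False}
  {p: True, e: True}


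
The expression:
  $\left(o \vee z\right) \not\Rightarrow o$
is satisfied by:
  {z: True, o: False}


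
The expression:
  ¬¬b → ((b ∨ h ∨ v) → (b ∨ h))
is always true.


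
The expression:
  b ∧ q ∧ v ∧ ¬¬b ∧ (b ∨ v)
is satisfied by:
  {b: True, q: True, v: True}


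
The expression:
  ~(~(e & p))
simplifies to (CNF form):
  e & p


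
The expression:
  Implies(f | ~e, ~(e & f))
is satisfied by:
  {e: False, f: False}
  {f: True, e: False}
  {e: True, f: False}


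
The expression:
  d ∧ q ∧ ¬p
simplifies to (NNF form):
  d ∧ q ∧ ¬p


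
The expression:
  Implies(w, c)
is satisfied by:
  {c: True, w: False}
  {w: False, c: False}
  {w: True, c: True}


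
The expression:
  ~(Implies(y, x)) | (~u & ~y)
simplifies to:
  (y & ~x) | (~u & ~y)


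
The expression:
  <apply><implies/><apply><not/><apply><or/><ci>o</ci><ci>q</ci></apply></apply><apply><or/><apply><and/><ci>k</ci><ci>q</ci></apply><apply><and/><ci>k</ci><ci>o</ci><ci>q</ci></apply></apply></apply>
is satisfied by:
  {q: True, o: True}
  {q: True, o: False}
  {o: True, q: False}


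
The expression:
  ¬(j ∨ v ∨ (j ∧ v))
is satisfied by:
  {v: False, j: False}


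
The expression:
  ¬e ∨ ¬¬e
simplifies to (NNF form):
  True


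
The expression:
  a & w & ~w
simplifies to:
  False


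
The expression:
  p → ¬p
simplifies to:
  ¬p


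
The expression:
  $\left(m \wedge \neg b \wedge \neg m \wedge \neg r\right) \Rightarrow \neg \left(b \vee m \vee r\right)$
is always true.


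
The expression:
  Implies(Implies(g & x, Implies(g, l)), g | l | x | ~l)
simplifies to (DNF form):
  True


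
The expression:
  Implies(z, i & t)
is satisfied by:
  {t: True, i: True, z: False}
  {t: True, i: False, z: False}
  {i: True, t: False, z: False}
  {t: False, i: False, z: False}
  {t: True, z: True, i: True}


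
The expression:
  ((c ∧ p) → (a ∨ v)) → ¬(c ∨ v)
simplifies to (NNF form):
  ¬v ∧ (p ∨ ¬c) ∧ (¬a ∨ ¬c)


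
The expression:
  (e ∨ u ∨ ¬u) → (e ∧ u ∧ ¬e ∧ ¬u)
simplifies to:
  False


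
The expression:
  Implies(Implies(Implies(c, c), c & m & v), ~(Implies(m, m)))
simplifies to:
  ~c | ~m | ~v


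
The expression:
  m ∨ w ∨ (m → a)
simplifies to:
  True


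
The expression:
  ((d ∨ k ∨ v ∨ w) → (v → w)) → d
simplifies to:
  d ∨ (v ∧ ¬w)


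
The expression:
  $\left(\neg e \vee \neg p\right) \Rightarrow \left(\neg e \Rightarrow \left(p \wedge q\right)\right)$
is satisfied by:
  {e: True, p: True, q: True}
  {e: True, p: True, q: False}
  {e: True, q: True, p: False}
  {e: True, q: False, p: False}
  {p: True, q: True, e: False}


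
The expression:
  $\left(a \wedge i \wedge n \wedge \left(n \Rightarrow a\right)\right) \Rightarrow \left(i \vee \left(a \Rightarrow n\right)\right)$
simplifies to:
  $\text{True}$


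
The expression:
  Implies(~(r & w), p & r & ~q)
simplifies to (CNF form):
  r & (p | w) & (w | ~q)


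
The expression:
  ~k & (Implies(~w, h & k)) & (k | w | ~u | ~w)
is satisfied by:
  {w: True, k: False}


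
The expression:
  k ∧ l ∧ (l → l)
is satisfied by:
  {k: True, l: True}


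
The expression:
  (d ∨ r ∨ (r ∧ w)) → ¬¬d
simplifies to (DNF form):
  d ∨ ¬r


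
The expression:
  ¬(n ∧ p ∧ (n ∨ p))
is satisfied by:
  {p: False, n: False}
  {n: True, p: False}
  {p: True, n: False}


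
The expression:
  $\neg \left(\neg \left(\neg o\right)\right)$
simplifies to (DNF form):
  $\neg o$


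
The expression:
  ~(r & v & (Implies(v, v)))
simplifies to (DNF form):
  ~r | ~v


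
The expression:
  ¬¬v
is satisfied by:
  {v: True}


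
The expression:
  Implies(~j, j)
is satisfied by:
  {j: True}


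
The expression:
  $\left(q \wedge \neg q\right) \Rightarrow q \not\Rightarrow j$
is always true.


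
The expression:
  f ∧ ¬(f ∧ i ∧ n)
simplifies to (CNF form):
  f ∧ (¬i ∨ ¬n)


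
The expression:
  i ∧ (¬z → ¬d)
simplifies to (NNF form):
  i ∧ (z ∨ ¬d)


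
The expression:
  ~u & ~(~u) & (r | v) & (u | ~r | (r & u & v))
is never true.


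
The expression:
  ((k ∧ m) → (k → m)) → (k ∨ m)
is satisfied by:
  {k: True, m: True}
  {k: True, m: False}
  {m: True, k: False}


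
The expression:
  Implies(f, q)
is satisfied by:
  {q: True, f: False}
  {f: False, q: False}
  {f: True, q: True}


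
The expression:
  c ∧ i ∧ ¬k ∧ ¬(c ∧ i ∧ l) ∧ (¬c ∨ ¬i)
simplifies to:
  False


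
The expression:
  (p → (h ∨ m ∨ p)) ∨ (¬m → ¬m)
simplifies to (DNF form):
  True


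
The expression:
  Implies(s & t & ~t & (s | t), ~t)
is always true.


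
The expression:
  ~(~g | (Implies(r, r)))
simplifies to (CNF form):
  False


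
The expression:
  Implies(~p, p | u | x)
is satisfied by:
  {x: True, u: True, p: True}
  {x: True, u: True, p: False}
  {x: True, p: True, u: False}
  {x: True, p: False, u: False}
  {u: True, p: True, x: False}
  {u: True, p: False, x: False}
  {p: True, u: False, x: False}


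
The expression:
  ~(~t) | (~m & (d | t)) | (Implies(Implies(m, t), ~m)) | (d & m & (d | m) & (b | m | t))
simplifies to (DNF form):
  True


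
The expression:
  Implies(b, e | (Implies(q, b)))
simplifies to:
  True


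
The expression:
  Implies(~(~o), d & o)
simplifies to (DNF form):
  d | ~o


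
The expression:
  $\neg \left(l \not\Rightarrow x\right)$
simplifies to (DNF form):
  $x \vee \neg l$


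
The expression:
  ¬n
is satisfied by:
  {n: False}


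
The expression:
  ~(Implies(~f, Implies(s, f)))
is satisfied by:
  {s: True, f: False}


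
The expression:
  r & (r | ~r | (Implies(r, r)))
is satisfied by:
  {r: True}


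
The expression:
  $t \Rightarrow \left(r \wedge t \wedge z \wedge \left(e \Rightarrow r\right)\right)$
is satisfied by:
  {r: True, z: True, t: False}
  {r: True, z: False, t: False}
  {z: True, r: False, t: False}
  {r: False, z: False, t: False}
  {r: True, t: True, z: True}


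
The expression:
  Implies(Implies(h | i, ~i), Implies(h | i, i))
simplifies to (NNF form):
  i | ~h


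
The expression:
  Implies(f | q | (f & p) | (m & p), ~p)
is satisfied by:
  {f: False, q: False, p: False, m: False}
  {m: True, f: False, q: False, p: False}
  {q: True, m: False, f: False, p: False}
  {m: True, q: True, f: False, p: False}
  {f: True, m: False, q: False, p: False}
  {m: True, f: True, q: False, p: False}
  {q: True, f: True, m: False, p: False}
  {m: True, q: True, f: True, p: False}
  {p: True, m: False, f: False, q: False}


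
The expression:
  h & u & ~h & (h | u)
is never true.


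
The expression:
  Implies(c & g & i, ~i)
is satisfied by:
  {g: False, c: False, i: False}
  {i: True, g: False, c: False}
  {c: True, g: False, i: False}
  {i: True, c: True, g: False}
  {g: True, i: False, c: False}
  {i: True, g: True, c: False}
  {c: True, g: True, i: False}


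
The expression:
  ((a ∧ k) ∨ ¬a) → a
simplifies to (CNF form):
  a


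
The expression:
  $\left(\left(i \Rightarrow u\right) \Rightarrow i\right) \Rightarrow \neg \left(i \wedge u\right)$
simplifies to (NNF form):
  $\neg i \vee \neg u$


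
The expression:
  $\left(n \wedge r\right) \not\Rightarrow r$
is never true.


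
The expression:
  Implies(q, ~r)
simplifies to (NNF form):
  ~q | ~r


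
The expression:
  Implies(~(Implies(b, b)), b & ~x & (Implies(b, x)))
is always true.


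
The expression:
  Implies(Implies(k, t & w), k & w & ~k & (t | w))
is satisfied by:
  {k: True, w: False, t: False}
  {t: True, k: True, w: False}
  {w: True, k: True, t: False}


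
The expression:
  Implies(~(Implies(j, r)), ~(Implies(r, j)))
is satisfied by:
  {r: True, j: False}
  {j: False, r: False}
  {j: True, r: True}
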